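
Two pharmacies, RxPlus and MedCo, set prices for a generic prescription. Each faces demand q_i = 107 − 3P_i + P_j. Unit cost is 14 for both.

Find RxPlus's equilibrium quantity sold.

47.4

RxPlus's profit: π = (P_{RxPlus} − 14)(107 − 3P_{RxPlus} + P_{MedCo}).
∂π/∂P_{RxPlus} = 149 − 6P_{RxPlus} + P_{MedCo} = 0 ⇒ P_{RxPlus} = 149/6 + (1/6)P_{MedCo}.
Setting P_{RxPlus} = P_{MedCo} in the reaction function: P_{RxPlus} = 149/6 + (1/6)P_{RxPlus}, so P_{RxPlus} = (149/6) / (5/6) = 29.8.
q_{RxPlus} = 107 − 3·29.8 + 29.8 = 47.4.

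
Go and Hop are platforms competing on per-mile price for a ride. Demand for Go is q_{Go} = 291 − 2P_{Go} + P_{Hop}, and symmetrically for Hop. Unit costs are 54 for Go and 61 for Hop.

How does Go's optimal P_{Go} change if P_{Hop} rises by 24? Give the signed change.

Go's profit: π = (P_{Go} − 54)(291 − 2P_{Go} + P_{Hop}).
∂π/∂P_{Go} = 399 − 4P_{Go} + P_{Hop} = 0 ⇒ P_{Go} = 99.75 + 0.25P_{Hop}.
The reaction-function slope is 0.25, so a 24-unit rise in P_{Hop} moves P_{Go} by 0.25 × 24 = 6. Go's best response rises — the actions are strategic complements.

6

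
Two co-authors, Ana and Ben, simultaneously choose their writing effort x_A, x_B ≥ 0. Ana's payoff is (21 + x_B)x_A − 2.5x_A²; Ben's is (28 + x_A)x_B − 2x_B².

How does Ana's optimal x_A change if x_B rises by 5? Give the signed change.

Expanding Ana's payoff: 21x_A + x_Bx_A − 2.5x_A².
∂π/∂x_A = 21 + x_B − 5x_A = 0, so x_A = 4.2 + 0.2x_B.
The reaction-function slope is 0.2, so a 5-unit rise in x_B moves x_A by 0.2 × 5 = 1. Ana's best response rises — the actions are strategic complements.

1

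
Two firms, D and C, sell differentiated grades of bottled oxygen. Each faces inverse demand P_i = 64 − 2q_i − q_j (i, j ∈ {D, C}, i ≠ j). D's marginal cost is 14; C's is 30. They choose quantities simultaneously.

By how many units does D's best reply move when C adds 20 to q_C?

-5

Firm D's profit: π = q_D(64 − 2q_D − q_C) − 14q_D.
∂π/∂q_D = 50 − 4q_D − q_C = 0 ⇒ q_D = 12.5 − 0.25q_C.
The reaction-function slope is −0.25, so a 20-unit rise in q_C moves q_D by −0.25 × 20 = −5. D's best response falls — the actions are strategic substitutes.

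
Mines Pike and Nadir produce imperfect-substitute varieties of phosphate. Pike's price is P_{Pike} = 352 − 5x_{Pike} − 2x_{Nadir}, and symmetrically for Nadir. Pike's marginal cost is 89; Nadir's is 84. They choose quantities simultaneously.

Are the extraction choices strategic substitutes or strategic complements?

Mine Pike's profit: π = x_{Pike}(352 − 5x_{Pike} − 2x_{Nadir}) − 89x_{Pike}.
∂π/∂x_{Pike} = 263 − 10x_{Pike} − 2x_{Nadir} = 0 ⇒ x_{Pike} = 26.3 − 0.2x_{Nadir}.
The best-response slope dx_{Pike}/dx_{Nadir} = −0.2 < 0: the reaction function is downward-sloping, so the choices are strategic substitutes.

strategic substitutes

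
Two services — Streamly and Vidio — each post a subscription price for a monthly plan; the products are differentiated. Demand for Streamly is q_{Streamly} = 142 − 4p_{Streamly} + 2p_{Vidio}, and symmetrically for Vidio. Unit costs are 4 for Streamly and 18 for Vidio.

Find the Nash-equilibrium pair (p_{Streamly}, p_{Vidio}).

Streamly's profit: π = (p_{Streamly} − 4)(142 − 4p_{Streamly} + 2p_{Vidio}).
∂π/∂p_{Streamly} = 158 − 8p_{Streamly} + 2p_{Vidio} = 0 ⇒ p_{Streamly} = 19.75 + 0.25p_{Vidio}.
Similarly p_{Vidio} = 26.75 + 0.25p_{Streamly}.
Substituting the second reaction function into the first: p_{Streamly} = 19.75 + 0.25(26.75 + 0.25p_{Streamly}), which gives 0.9375p_{Streamly} = 26.4375 ⇒ p_{Streamly} = 28.2.
Then p_{Vidio} = 26.75 + 0.25·28.2 = 33.8.

28.2, 33.8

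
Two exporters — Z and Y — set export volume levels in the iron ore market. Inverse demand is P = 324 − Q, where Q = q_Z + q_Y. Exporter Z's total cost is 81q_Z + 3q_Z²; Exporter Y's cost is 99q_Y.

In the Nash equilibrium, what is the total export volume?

Exporter Z's profit: π = q_Z(324 − (q_Z + q_Y)) − 81q_Z − 3q_Z².
∂π/∂q_Z = 243 − 8q_Z − q_Y = 0, so q_Z = 30.375 − 0.125q_Y.
For Y: ∂π/∂q_Y = 225 − 2q_Y − q_Z = 0 ⇒ q_Y = 112.5 − 0.5q_Z.
Substituting the second reaction function into the first: q_Z = 30.375 − 0.125(112.5 − 0.5q_Z), which gives 0.9375q_Z = 16.3125 ⇒ q_Z = 17.4.
Then q_Y = 112.5 − 0.5·17.4 = 103.8.
Total export volume: 17.4 + 103.8 = 121.2.

121.2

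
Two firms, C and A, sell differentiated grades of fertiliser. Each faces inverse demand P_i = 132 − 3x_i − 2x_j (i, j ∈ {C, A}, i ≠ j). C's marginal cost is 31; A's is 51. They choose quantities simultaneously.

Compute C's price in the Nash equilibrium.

72.625

Firm C's profit: π = x_C(132 − 3x_C − 2x_A) − 31x_C.
∂π/∂x_C = 101 − 6x_C − 2x_A = 0 ⇒ x_C = 101/6 − (1/3)x_A.
Similarly x_A = 13.5 − (1/3)x_C.
Substituting the second reaction function into the first: x_C = 101/6 − (1/3)(13.5 − (1/3)x_C), which gives (8/9)x_C = 37/3 ⇒ x_C = 13.875.
Then x_A = 13.5 − (1/3)·13.875 = 8.875.
P_C = 132 − 3·13.875 − 2·8.875 = 72.625.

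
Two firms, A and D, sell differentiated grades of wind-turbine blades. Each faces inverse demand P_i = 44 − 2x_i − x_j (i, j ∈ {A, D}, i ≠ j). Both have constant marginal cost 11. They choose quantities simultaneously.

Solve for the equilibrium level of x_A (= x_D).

Firm A's profit: π = x_A(44 − 2x_A − x_D) − 11x_A.
∂π/∂x_A = 33 − 4x_A − x_D = 0 ⇒ x_A = 8.25 − 0.25x_D.
Setting x_A = x_D in the reaction function: x_A = 8.25 − 0.25x_A, so x_A = 8.25 / 1.25 = 6.6.

6.6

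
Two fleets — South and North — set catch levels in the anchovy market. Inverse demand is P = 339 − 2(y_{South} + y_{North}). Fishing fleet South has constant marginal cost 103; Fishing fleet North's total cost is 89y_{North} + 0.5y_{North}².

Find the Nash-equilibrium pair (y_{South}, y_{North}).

42.5, 33

Fishing fleet South's profit: π = y_{South}(339 − 2(y_{South} + y_{North})) − 103y_{South}.
∂π/∂y_{South} = 236 − 4y_{South} − 2y_{North} = 0, so y_{South} = 59 − 0.5y_{North}.
For North: ∂π/∂y_{North} = 250 − 5y_{North} − 2y_{South} = 0 ⇒ y_{North} = 50 − 0.4y_{South}.
Solving the two reaction functions simultaneously: (1 − (−0.5)(−0.4))y_{South} = 59 − 0.5·50, so 0.8y_{South} = 34 and y_{South} = 42.5.
Then y_{North} = 50 − 0.4·42.5 = 33.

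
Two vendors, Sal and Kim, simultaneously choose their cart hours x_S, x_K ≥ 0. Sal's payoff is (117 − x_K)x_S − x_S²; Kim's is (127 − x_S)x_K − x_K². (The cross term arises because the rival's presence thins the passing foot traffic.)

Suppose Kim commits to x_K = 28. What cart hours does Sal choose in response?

44.5

Expanding Sal's payoff: 117x_S − x_Kx_S − x_S².
∂π/∂x_S = 117 − x_K − 2x_S = 0, so x_S = 58.5 − 0.5x_K.
At x_K = 28: x_S = 58.5 − 0.5·28 = 44.5.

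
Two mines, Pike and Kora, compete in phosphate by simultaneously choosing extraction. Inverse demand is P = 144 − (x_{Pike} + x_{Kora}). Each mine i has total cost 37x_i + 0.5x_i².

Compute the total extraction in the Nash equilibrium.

Mine Pike's profit: π = x_{Pike}(144 − (x_{Pike} + x_{Kora})) − 37x_{Pike} − 0.5x_{Pike}².
∂π/∂x_{Pike} = 107 − 3x_{Pike} − x_{Kora} = 0, so x_{Pike} = 107/3 − (1/3)x_{Kora}.
By symmetry x_{Kora} = x_{Pike}; substituting into the reaction function, (4/3)x_{Pike} = 107/3 and x_{Pike} = 26.75.
Total extraction: 26.75 + 26.75 = 53.5.

53.5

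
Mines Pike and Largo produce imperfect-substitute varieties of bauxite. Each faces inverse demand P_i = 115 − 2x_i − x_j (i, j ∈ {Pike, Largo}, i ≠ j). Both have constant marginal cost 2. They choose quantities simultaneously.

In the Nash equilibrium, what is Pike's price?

Mine Pike's profit: π = x_{Pike}(115 − 2x_{Pike} − x_{Largo}) − 2x_{Pike}.
∂π/∂x_{Pike} = 113 − 4x_{Pike} − x_{Largo} = 0 ⇒ x_{Pike} = 28.25 − 0.25x_{Largo}.
The game is symmetric, so in equilibrium x_{Largo} = x_{Pike}: the reaction function gives 1.25x_{Pike} = 28.25, hence x_{Pike} = 22.6.
P_{Pike} = 115 − 2·22.6 − 22.6 = 47.2.

47.2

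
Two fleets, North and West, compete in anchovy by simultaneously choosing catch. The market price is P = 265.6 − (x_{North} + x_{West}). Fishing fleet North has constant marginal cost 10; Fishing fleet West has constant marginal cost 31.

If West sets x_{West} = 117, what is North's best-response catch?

69.3

Fishing fleet North's profit: π = x_{North}(265.6 − (x_{North} + x_{West})) − 10x_{North}.
∂π/∂x_{North} = 255.6 − 2x_{North} − x_{West} = 0, so x_{North} = 127.8 − 0.5x_{West}.
At x_{West} = 117: x_{North} = 127.8 − 0.5·117 = 69.3.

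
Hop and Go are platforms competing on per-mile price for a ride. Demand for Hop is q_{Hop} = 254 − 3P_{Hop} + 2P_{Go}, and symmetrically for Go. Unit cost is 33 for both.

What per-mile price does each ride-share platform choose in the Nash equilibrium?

88.25

Hop's profit: π = (P_{Hop} − 33)(254 − 3P_{Hop} + 2P_{Go}).
∂π/∂P_{Hop} = 353 − 6P_{Hop} + 2P_{Go} = 0 ⇒ P_{Hop} = 353/6 + (1/3)P_{Go}.
The game is symmetric, so in equilibrium P_{Go} = P_{Hop}: the reaction function gives (2/3)P_{Hop} = 353/6, hence P_{Hop} = 88.25.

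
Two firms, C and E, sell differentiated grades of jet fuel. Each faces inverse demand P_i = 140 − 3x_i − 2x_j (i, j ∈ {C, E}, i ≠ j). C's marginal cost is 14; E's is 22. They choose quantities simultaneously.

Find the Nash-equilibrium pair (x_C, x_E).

16.25, 14.25

Firm C's profit: π = x_C(140 − 3x_C − 2x_E) − 14x_C.
∂π/∂x_C = 126 − 6x_C − 2x_E = 0 ⇒ x_C = 21 − (1/3)x_E.
Similarly x_E = 59/3 − (1/3)x_C.
Substituting the second reaction function into the first: x_C = 21 − (1/3)(59/3 − (1/3)x_C), which gives (8/9)x_C = 130/9 ⇒ x_C = 16.25.
Then x_E = 59/3 − (1/3)·16.25 = 14.25.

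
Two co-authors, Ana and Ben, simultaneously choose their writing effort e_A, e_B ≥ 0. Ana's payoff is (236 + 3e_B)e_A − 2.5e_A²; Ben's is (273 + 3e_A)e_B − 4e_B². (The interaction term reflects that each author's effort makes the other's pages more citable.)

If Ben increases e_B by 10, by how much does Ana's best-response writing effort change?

6

Expanding Ana's payoff: 236e_A + 3e_Be_A − 2.5e_A².
∂π/∂e_A = 236 + 3e_B − 5e_A = 0, so e_A = 47.2 + 0.6e_B.
The reaction-function slope is 0.6, so a 10-unit rise in e_B moves e_A by 0.6 × 10 = 6. Ana's best response rises — the actions are strategic complements.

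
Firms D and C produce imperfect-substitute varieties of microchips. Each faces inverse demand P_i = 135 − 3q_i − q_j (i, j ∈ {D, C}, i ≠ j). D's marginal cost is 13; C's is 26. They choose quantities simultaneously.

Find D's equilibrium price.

Firm D's profit: π = q_D(135 − 3q_D − q_C) − 13q_D.
∂π/∂q_D = 122 − 6q_D − q_C = 0 ⇒ q_D = 61/3 − (1/6)q_C.
Similarly q_C = 109/6 − (1/6)q_D.
Substituting the second reaction function into the first: q_D = 61/3 − (1/6)(109/6 − (1/6)q_D), which gives (35/36)q_D = 623/36 ⇒ q_D = 17.8.
Then q_C = 109/6 − (1/6)·17.8 = 15.2.
P_D = 135 − 3·17.8 − 15.2 = 66.4.

66.4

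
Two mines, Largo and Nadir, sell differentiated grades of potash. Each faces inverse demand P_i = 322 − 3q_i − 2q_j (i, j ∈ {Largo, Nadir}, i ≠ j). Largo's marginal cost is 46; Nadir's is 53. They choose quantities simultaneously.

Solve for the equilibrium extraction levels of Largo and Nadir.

34.9375, 33.1875

Mine Largo's profit: π = q_{Largo}(322 − 3q_{Largo} − 2q_{Nadir}) − 46q_{Largo}.
∂π/∂q_{Largo} = 276 − 6q_{Largo} − 2q_{Nadir} = 0 ⇒ q_{Largo} = 46 − (1/3)q_{Nadir}.
Similarly q_{Nadir} = 269/6 − (1/3)q_{Largo}.
Substituting the second reaction function into the first: q_{Largo} = 46 − (1/3)(269/6 − (1/3)q_{Largo}), which gives (8/9)q_{Largo} = 559/18 ⇒ q_{Largo} = 34.9375.
Then q_{Nadir} = 269/6 − (1/3)·34.9375 = 33.1875.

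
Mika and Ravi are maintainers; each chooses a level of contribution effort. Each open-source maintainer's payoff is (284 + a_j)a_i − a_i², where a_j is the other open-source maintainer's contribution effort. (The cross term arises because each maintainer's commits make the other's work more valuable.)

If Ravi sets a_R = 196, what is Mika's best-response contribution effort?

Mika's payoff is (284 + a_R)a_M − a_M².
∂π/∂a_M = 284 + a_R − 2a_M = 0, so a_M = 142 + 0.5a_R.
At a_R = 196: a_M = 142 + 0.5·196 = 240.

240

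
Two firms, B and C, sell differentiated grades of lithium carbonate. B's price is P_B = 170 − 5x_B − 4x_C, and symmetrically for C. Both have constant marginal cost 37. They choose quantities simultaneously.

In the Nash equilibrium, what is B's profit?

Firm B's profit: π = x_B(170 − 5x_B − 4x_C) − 37x_B.
∂π/∂x_B = 133 − 10x_B − 4x_C = 0 ⇒ x_B = 13.3 − 0.4x_C.
By symmetry x_C = x_B; substituting into the reaction function, 1.4x_B = 13.3 and x_B = 9.5.
P_B = 170 − 5·9.5 − 4·9.5 = 84.5.
Profit = (84.5 − 37)·9.5 = 451.25.

451.25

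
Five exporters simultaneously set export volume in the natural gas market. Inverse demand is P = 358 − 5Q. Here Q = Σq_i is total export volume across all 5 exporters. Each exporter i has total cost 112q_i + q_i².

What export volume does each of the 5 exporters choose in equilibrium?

A representative exporter's profit is π_i = q_i(358 − 5Q) − 112q_i − q_i², with Q = q_i + Σ_{j≠i} q_j.
First-order condition: 246 − 12q_i − 5Σ_{j≠i} q_j = 0.
With identical exporters, set every q_j = q: then 246 − 12q − 20q = 0, i.e. q = 246/32 = 7.6875.

7.6875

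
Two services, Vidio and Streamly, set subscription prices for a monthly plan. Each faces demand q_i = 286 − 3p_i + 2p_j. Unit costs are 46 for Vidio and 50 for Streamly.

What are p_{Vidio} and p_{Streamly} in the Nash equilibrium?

Vidio's profit: π = (p_{Vidio} − 46)(286 − 3p_{Vidio} + 2p_{Streamly}).
∂π/∂p_{Vidio} = 424 − 6p_{Vidio} + 2p_{Streamly} = 0 ⇒ p_{Vidio} = 212/3 + (1/3)p_{Streamly}.
Similarly p_{Streamly} = 218/3 + (1/3)p_{Vidio}.
Solving the two reaction functions simultaneously: (1 − (1/3)(1/3))p_{Vidio} = 212/3 + (1/3)·(218/3), so (8/9)p_{Vidio} = 854/9 and p_{Vidio} = 106.75.
Then p_{Streamly} = 218/3 + (1/3)·106.75 = 108.25.

106.75, 108.25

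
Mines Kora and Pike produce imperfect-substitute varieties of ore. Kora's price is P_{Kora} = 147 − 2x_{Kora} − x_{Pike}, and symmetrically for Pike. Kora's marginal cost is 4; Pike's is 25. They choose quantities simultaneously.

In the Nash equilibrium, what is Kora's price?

64

Mine Kora's profit: π = x_{Kora}(147 − 2x_{Kora} − x_{Pike}) − 4x_{Kora}.
∂π/∂x_{Kora} = 143 − 4x_{Kora} − x_{Pike} = 0 ⇒ x_{Kora} = 35.75 − 0.25x_{Pike}.
Similarly x_{Pike} = 30.5 − 0.25x_{Kora}.
Substituting the second reaction function into the first: x_{Kora} = 35.75 − 0.25(30.5 − 0.25x_{Kora}), which gives 0.9375x_{Kora} = 28.125 ⇒ x_{Kora} = 30.
Then x_{Pike} = 30.5 − 0.25·30 = 23.
P_{Kora} = 147 − 2·30 − 23 = 64.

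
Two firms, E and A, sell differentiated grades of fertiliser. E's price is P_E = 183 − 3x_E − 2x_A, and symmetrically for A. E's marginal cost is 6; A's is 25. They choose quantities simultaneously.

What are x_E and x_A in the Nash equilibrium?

23.3125, 18.5625

Firm E's profit: π = x_E(183 − 3x_E − 2x_A) − 6x_E.
∂π/∂x_E = 177 − 6x_E − 2x_A = 0 ⇒ x_E = 29.5 − (1/3)x_A.
Similarly x_A = 79/3 − (1/3)x_E.
Solving the two reaction functions simultaneously: (1 − (−1/3)(−1/3))x_E = 29.5 − (1/3)·(79/3), so (8/9)x_E = 373/18 and x_E = 23.3125.
Then x_A = 79/3 − (1/3)·23.3125 = 18.5625.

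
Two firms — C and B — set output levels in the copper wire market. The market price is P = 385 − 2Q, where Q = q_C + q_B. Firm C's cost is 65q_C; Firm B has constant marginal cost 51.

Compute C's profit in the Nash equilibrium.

Firm C's profit: π = q_C(385 − 2(q_C + q_B)) − 65q_C.
∂π/∂q_C = 320 − 4q_C − 2q_B = 0, so q_C = 80 − 0.5q_B.
By the same steps for B: q_B = 83.5 − 0.5q_C.
Solving the two reaction functions simultaneously: (1 − (−0.5)(−0.5))q_C = 80 − 0.5·83.5, so 0.75q_C = 38.25 and q_C = 51.
Then q_B = 83.5 − 0.5·51 = 58.
Price P = 385 − 2·109 = 167.
C's profit: (167 − 65)·51 = 5202.

5202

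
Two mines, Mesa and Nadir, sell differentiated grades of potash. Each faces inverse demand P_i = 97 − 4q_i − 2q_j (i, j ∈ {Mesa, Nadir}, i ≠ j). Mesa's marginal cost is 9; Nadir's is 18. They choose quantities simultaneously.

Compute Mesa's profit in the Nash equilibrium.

Mine Mesa's profit: π = q_{Mesa}(97 − 4q_{Mesa} − 2q_{Nadir}) − 9q_{Mesa}.
∂π/∂q_{Mesa} = 88 − 8q_{Mesa} − 2q_{Nadir} = 0 ⇒ q_{Mesa} = 11 − 0.25q_{Nadir}.
Similarly q_{Nadir} = 9.875 − 0.25q_{Mesa}.
Substituting the second reaction function into the first: q_{Mesa} = 11 − 0.25(9.875 − 0.25q_{Mesa}), which gives 0.9375q_{Mesa} = 273/32 ⇒ q_{Mesa} = 9.1.
Then q_{Nadir} = 9.875 − 0.25·9.1 = 7.6.
P_{Mesa} = 97 − 4·9.1 − 2·7.6 = 45.4.
Profit = (45.4 − 9)·9.1 = 331.24.

331.24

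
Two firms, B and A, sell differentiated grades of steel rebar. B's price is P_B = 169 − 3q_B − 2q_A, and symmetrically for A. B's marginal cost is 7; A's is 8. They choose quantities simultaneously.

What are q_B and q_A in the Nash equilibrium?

Firm B's profit: π = q_B(169 − 3q_B − 2q_A) − 7q_B.
∂π/∂q_B = 162 − 6q_B − 2q_A = 0 ⇒ q_B = 27 − (1/3)q_A.
Similarly q_A = 161/6 − (1/3)q_B.
Plugging q_A into B's best response: q_B = 27 − (1/3)(161/6 − (1/3)q_B) ⇒ (8/9)q_B = 325/18, so q_B = 20.3125.
Then q_A = 161/6 − (1/3)·20.3125 = 20.0625.

20.3125, 20.0625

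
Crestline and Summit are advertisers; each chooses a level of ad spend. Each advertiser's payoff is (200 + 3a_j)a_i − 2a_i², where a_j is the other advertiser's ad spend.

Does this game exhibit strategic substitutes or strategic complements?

Crestline's payoff is (200 + 3a_S)a_C − 2a_C².
∂π/∂a_C = 200 + 3a_S − 4a_C = 0, so a_C = 50 + 0.75a_S.
The best-response slope da_C/da_S = 0.75 > 0: the reaction function is upward-sloping, so the choices are strategic complements.

strategic complements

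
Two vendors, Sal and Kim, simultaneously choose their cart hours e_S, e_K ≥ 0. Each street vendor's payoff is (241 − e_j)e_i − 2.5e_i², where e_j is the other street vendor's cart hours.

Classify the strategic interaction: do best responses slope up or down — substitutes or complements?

Sal's payoff is (241 − e_K)e_S − 2.5e_S².
∂π/∂e_S = 241 − e_K − 5e_S = 0, so e_S = 48.2 − 0.2e_K.
The best-response slope de_S/de_K = −0.2 < 0: the reaction function is downward-sloping, so the choices are strategic substitutes.

strategic substitutes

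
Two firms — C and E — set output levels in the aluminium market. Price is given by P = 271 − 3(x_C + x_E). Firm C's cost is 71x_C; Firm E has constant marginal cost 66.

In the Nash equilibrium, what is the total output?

Firm C's profit: π = x_C(271 − 3(x_C + x_E)) − 71x_C.
∂π/∂x_C = 200 − 6x_C − 3x_E = 0, so x_C = 100/3 − 0.5x_E.
By the same steps for E: x_E = 205/6 − 0.5x_C.
Plugging x_E into C's best response: x_C = 100/3 − 0.5(205/6 − 0.5x_C) ⇒ 0.75x_C = 16.25, so x_C = 65/3.
Then x_E = 205/6 − 0.5·(65/3) = 70/3.
Total output: 65/3 + 70/3 = 45.

45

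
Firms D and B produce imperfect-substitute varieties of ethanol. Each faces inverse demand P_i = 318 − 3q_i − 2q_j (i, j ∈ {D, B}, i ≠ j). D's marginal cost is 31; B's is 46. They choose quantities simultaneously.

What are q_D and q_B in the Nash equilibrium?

36.8125, 33.0625

Firm D's profit: π = q_D(318 − 3q_D − 2q_B) − 31q_D.
∂π/∂q_D = 287 − 6q_D − 2q_B = 0 ⇒ q_D = 287/6 − (1/3)q_B.
Similarly q_B = 136/3 − (1/3)q_D.
Plugging q_B into D's best response: q_D = 287/6 − (1/3)(136/3 − (1/3)q_D) ⇒ (8/9)q_D = 589/18, so q_D = 36.8125.
Then q_B = 136/3 − (1/3)·36.8125 = 33.0625.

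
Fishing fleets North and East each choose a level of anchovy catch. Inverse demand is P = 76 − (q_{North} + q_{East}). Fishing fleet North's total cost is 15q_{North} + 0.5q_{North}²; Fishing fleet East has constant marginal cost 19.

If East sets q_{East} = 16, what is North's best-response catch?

Fishing fleet North's profit: π = q_{North}(76 − (q_{North} + q_{East})) − 15q_{North} − 0.5q_{North}².
∂π/∂q_{North} = 61 − 3q_{North} − q_{East} = 0, so q_{North} = 61/3 − (1/3)q_{East}.
At q_{East} = 16: q_{North} = 61/3 − (1/3)·16 = 15.

15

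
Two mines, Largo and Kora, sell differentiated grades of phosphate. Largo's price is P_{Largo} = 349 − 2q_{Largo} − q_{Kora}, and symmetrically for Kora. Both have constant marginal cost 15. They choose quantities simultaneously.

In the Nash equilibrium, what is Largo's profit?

Mine Largo's profit: π = q_{Largo}(349 − 2q_{Largo} − q_{Kora}) − 15q_{Largo}.
∂π/∂q_{Largo} = 334 − 4q_{Largo} − q_{Kora} = 0 ⇒ q_{Largo} = 83.5 − 0.25q_{Kora}.
By symmetry q_{Kora} = q_{Largo}; substituting into the reaction function, 1.25q_{Largo} = 83.5 and q_{Largo} = 66.8.
P_{Largo} = 349 − 2·66.8 − 66.8 = 148.6.
Profit = (148.6 − 15)·66.8 = 8924.48.

8924.48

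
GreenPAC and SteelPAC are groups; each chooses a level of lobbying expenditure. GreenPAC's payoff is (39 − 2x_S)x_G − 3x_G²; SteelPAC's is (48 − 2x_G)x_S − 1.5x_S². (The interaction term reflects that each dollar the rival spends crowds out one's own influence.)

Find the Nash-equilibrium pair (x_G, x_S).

1.5, 15

Expanding GreenPAC's payoff: 39x_G − 2x_Sx_G − 3x_G².
∂π/∂x_G = 39 − 2x_S − 6x_G = 0, so x_G = 6.5 − (1/3)x_S.
Likewise for SteelPAC: x_S = 16 − (2/3)x_G.
Plugging x_S into GreenPAC's best response: x_G = 6.5 − (1/3)(16 − (2/3)x_G) ⇒ (7/9)x_G = 7/6, so x_G = 1.5.
Then x_S = 16 − (2/3)·1.5 = 15.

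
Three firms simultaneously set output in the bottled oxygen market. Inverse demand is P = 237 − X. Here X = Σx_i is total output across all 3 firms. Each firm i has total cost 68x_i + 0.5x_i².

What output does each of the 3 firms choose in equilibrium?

A representative firm's profit is π_i = x_i(237 − X) − 68x_i − 0.5x_i², with X = x_i + Σ_{j≠i} x_j.
First-order condition: 169 − 3x_i − Σ_{j≠i} x_j = 0.
In a symmetric equilibrium every firm chooses the same x, so Σ_{j≠i} x_j = 2x. The condition becomes 169 − 5x = 0, giving x = 169/5 = 33.8.

33.8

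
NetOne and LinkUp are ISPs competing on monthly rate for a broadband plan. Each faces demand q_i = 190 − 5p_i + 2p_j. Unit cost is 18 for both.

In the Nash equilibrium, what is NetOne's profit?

NetOne's profit: π = (p_{NetOne} − 18)(190 − 5p_{NetOne} + 2p_{LinkUp}).
∂π/∂p_{NetOne} = 280 − 10p_{NetOne} + 2p_{LinkUp} = 0 ⇒ p_{NetOne} = 28 + 0.2p_{LinkUp}.
The game is symmetric, so in equilibrium p_{LinkUp} = p_{NetOne}: the reaction function gives 0.8p_{NetOne} = 28, hence p_{NetOne} = 35.
q_{NetOne} = 190 − 5·35 + 2·35 = 85.
Profit = (35 − 18)·85 = 1445.

1445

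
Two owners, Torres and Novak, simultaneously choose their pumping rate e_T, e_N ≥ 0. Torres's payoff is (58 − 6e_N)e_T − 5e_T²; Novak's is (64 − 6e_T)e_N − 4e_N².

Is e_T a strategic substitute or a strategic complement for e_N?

strategic substitutes

Expanding Torres's payoff: 58e_T − 6e_Ne_T − 5e_T².
∂π/∂e_T = 58 − 6e_N − 10e_T = 0, so e_T = 5.8 − 0.6e_N.
The best-response slope de_T/de_N = −0.6 < 0: the reaction function is downward-sloping, so the choices are strategic substitutes.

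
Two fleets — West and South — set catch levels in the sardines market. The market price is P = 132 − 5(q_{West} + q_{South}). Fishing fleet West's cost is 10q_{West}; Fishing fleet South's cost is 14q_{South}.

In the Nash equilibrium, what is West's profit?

352.8

Fishing fleet West's profit: π = q_{West}(132 − 5(q_{West} + q_{South})) − 10q_{West}.
∂π/∂q_{West} = 122 − 10q_{West} − 5q_{South} = 0, so q_{West} = 12.2 − 0.5q_{South}.
By the same steps for South: q_{South} = 11.8 − 0.5q_{West}.
Solving the two reaction functions simultaneously: (1 − (−0.5)(−0.5))q_{West} = 12.2 − 0.5·11.8, so 0.75q_{West} = 6.3 and q_{West} = 8.4.
Then q_{South} = 11.8 − 0.5·8.4 = 7.6.
Price P = 132 − 5·16 = 52.
West's profit: (52 − 10)·8.4 = 352.8.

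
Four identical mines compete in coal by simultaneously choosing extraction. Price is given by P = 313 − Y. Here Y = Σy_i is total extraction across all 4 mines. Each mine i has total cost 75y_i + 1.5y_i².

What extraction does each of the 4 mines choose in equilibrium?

29.75

A representative mine's profit is π_i = y_i(313 − Y) − 75y_i − 1.5y_i², with Y = y_i + Σ_{j≠i} y_j.
First-order condition: 238 − 5y_i − Σ_{j≠i} y_j = 0.
In a symmetric equilibrium every mine chooses the same y, so Σ_{j≠i} y_j = 3y. The condition becomes 238 − 8y = 0, giving y = 238/8 = 29.75.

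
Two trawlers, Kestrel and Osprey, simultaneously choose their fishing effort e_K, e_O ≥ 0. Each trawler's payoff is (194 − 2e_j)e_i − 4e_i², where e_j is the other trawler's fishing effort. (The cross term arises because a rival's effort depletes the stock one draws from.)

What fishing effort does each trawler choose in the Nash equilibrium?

Kestrel's payoff is (194 − 2e_O)e_K − 4e_K².
∂π/∂e_K = 194 − 2e_O − 8e_K = 0, so e_K = 24.25 − 0.25e_O.
Setting e_K = e_O in the reaction function: e_K = 24.25 − 0.25e_K, so e_K = 24.25 / 1.25 = 19.4.

19.4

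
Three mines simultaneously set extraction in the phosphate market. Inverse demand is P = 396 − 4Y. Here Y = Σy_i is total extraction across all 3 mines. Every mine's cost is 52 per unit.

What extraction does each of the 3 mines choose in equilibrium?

A representative mine's profit is π_i = y_i(396 − 4Y) − 52y_i, with Y = y_i + Σ_{j≠i} y_j.
First-order condition: 344 − 8y_i − 4Σ_{j≠i} y_j = 0.
In a symmetric equilibrium every mine chooses the same y, so Σ_{j≠i} y_j = 2y. The condition becomes 344 − 16y = 0, giving y = 344/16 = 21.5.

21.5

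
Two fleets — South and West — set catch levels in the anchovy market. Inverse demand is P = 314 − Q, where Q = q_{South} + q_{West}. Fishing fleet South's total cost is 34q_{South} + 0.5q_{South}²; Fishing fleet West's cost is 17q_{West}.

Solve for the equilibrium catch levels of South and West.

Fishing fleet South's profit: π = q_{South}(314 − (q_{South} + q_{West})) − 34q_{South} − 0.5q_{South}².
∂π/∂q_{South} = 280 − 3q_{South} − q_{West} = 0, so q_{South} = 280/3 − (1/3)q_{West}.
For West: ∂π/∂q_{West} = 297 − 2q_{West} − q_{South} = 0 ⇒ q_{West} = 148.5 − 0.5q_{South}.
Solving the two reaction functions simultaneously: (1 − (−1/3)(−0.5))q_{South} = 280/3 − (1/3)·148.5, so (5/6)q_{South} = 263/6 and q_{South} = 52.6.
Then q_{West} = 148.5 − 0.5·52.6 = 122.2.

52.6, 122.2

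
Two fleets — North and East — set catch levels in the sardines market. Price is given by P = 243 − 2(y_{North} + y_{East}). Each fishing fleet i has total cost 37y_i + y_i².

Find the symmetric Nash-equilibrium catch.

25.75

Fishing fleet North's profit: π = y_{North}(243 − 2(y_{North} + y_{East})) − 37y_{North} − y_{North}².
∂π/∂y_{North} = 206 − 6y_{North} − 2y_{East} = 0, so y_{North} = 103/3 − (1/3)y_{East}.
By symmetry y_{East} = y_{North}; substituting into the reaction function, (4/3)y_{North} = 103/3 and y_{North} = 25.75.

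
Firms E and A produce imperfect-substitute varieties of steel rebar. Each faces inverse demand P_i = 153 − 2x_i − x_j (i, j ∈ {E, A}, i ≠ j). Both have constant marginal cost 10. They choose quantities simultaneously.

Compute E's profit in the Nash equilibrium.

Firm E's profit: π = x_E(153 − 2x_E − x_A) − 10x_E.
∂π/∂x_E = 143 − 4x_E − x_A = 0 ⇒ x_E = 35.75 − 0.25x_A.
Setting x_E = x_A in the reaction function: x_E = 35.75 − 0.25x_E, so x_E = 35.75 / 1.25 = 28.6.
P_E = 153 − 2·28.6 − 28.6 = 67.2.
Profit = (67.2 − 10)·28.6 = 1635.92.

1635.92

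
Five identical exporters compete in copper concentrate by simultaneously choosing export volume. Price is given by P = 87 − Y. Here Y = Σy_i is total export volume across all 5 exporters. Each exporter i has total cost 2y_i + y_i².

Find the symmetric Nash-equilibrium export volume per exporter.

10.625

A representative exporter's profit is π_i = y_i(87 − Y) − 2y_i − y_i², with Y = y_i + Σ_{j≠i} y_j.
First-order condition: 85 − 4y_i − Σ_{j≠i} y_j = 0.
With identical exporters, set every y_j = y: then 85 − 4y − 4y = 0, i.e. y = 85/8 = 10.625.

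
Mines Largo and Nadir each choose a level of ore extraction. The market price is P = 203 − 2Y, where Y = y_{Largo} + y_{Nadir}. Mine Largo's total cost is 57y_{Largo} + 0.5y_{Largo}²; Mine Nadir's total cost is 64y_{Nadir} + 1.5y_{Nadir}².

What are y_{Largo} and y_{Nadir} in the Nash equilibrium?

Mine Largo's profit: π = y_{Largo}(203 − 2(y_{Largo} + y_{Nadir})) − 57y_{Largo} − 0.5y_{Largo}².
∂π/∂y_{Largo} = 146 − 5y_{Largo} − 2y_{Nadir} = 0, so y_{Largo} = 29.2 − 0.4y_{Nadir}.
For Nadir: ∂π/∂y_{Nadir} = 139 − 7y_{Nadir} − 2y_{Largo} = 0 ⇒ y_{Nadir} = 139/7 − (2/7)y_{Largo}.
Plugging y_{Nadir} into Largo's best response: y_{Largo} = 29.2 − 0.4(139/7 − (2/7)y_{Largo}) ⇒ (31/35)y_{Largo} = 744/35, so y_{Largo} = 24.
Then y_{Nadir} = 139/7 − (2/7)·24 = 13.

24, 13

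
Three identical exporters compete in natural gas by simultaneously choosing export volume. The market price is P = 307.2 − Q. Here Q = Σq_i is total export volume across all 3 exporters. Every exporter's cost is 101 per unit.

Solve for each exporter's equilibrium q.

51.55

A representative exporter's profit is π_i = q_i(307.2 − Q) − 101q_i, with Q = q_i + Σ_{j≠i} q_j.
First-order condition: 206.2 − 2q_i − Σ_{j≠i} q_j = 0.
Imposing symmetry (q_j = q for all j) turns Σ_{j≠i} q_j into 2q, so 206.2 = 4q and q = 51.55.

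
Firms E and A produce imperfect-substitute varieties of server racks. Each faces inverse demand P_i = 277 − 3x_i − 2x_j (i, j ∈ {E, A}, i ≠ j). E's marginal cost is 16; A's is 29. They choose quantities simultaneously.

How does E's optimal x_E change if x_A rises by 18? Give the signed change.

Firm E's profit: π = x_E(277 − 3x_E − 2x_A) − 16x_E.
∂π/∂x_E = 261 − 6x_E − 2x_A = 0 ⇒ x_E = 43.5 − (1/3)x_A.
The reaction-function slope is −1/3, so an 18-unit rise in x_A moves x_E by −1/3 × 18 = −6. E's best response falls — the actions are strategic substitutes.

-6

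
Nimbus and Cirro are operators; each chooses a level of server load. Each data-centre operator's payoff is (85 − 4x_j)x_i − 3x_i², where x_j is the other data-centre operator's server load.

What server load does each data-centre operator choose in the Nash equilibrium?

Nimbus's payoff is (85 − 4x_C)x_N − 3x_N².
∂π/∂x_N = 85 − 4x_C − 6x_N = 0, so x_N = 85/6 − (2/3)x_C.
By symmetry x_C = x_N; substituting into the reaction function, (5/3)x_N = 85/6 and x_N = 8.5.

8.5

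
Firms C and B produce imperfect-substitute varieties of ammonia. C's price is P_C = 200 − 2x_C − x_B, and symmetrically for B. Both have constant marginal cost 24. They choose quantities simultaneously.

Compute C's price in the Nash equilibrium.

Firm C's profit: π = x_C(200 − 2x_C − x_B) − 24x_C.
∂π/∂x_C = 176 − 4x_C − x_B = 0 ⇒ x_C = 44 − 0.25x_B.
Setting x_C = x_B in the reaction function: x_C = 44 − 0.25x_C, so x_C = 44 / 1.25 = 35.2.
P_C = 200 − 2·35.2 − 35.2 = 94.4.

94.4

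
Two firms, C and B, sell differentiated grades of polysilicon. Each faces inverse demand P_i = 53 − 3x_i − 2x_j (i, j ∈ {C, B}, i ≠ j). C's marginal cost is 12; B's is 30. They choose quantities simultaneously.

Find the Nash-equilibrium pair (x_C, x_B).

Firm C's profit: π = x_C(53 − 3x_C − 2x_B) − 12x_C.
∂π/∂x_C = 41 − 6x_C − 2x_B = 0 ⇒ x_C = 41/6 − (1/3)x_B.
Similarly x_B = 23/6 − (1/3)x_C.
Solving the two reaction functions simultaneously: (1 − (−1/3)(−1/3))x_C = 41/6 − (1/3)·(23/6), so (8/9)x_C = 50/9 and x_C = 6.25.
Then x_B = 23/6 − (1/3)·6.25 = 1.75.

6.25, 1.75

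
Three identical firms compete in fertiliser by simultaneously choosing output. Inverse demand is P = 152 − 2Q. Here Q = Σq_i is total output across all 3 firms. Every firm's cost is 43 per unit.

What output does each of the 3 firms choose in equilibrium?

13.625

A representative firm's profit is π_i = q_i(152 − 2Q) − 43q_i, with Q = q_i + Σ_{j≠i} q_j.
First-order condition: 109 − 4q_i − 2Σ_{j≠i} q_j = 0.
In a symmetric equilibrium every firm chooses the same q, so Σ_{j≠i} q_j = 2q. The condition becomes 109 − 8q = 0, giving q = 109/8 = 13.625.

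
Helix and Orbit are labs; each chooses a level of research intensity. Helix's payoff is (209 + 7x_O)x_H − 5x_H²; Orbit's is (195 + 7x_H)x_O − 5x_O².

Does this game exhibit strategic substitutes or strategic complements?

strategic complements

Expanding Helix's payoff: 209x_H + 7x_Ox_H − 5x_H².
∂π/∂x_H = 209 + 7x_O − 10x_H = 0, so x_H = 20.9 + 0.7x_O.
The best-response slope dx_H/dx_O = 0.7 > 0: the reaction function is upward-sloping, so the choices are strategic complements.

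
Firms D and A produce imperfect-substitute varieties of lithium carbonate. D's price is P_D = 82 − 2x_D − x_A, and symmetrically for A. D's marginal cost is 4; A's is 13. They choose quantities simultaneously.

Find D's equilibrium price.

36.4

Firm D's profit: π = x_D(82 − 2x_D − x_A) − 4x_D.
∂π/∂x_D = 78 − 4x_D − x_A = 0 ⇒ x_D = 19.5 − 0.25x_A.
Similarly x_A = 17.25 − 0.25x_D.
Solving the two reaction functions simultaneously: (1 − (−0.25)(−0.25))x_D = 19.5 − 0.25·17.25, so 0.9375x_D = 15.1875 and x_D = 16.2.
Then x_A = 17.25 − 0.25·16.2 = 13.2.
P_D = 82 − 2·16.2 − 13.2 = 36.4.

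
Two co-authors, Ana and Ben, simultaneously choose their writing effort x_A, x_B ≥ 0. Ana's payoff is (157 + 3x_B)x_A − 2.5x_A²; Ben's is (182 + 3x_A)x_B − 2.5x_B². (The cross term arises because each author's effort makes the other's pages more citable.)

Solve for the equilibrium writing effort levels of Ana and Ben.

Expanding Ana's payoff: 157x_A + 3x_Bx_A − 2.5x_A².
∂π/∂x_A = 157 + 3x_B − 5x_A = 0, so x_A = 31.4 + 0.6x_B.
Likewise for Ben: x_B = 36.4 + 0.6x_A.
Plugging x_B into Ana's best response: x_A = 31.4 + 0.6(36.4 + 0.6x_A) ⇒ 0.64x_A = 53.24, so x_A = 83.1875.
Then x_B = 36.4 + 0.6·83.1875 = 86.3125.

83.1875, 86.3125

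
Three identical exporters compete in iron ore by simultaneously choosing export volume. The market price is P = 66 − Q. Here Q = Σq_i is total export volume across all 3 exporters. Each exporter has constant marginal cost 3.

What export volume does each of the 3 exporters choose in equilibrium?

A representative exporter's profit is π_i = q_i(66 − Q) − 3q_i, with Q = q_i + Σ_{j≠i} q_j.
First-order condition: 63 − 2q_i − Σ_{j≠i} q_j = 0.
Imposing symmetry (q_j = q for all j) turns Σ_{j≠i} q_j into 2q, so 63 = 4q and q = 15.75.

15.75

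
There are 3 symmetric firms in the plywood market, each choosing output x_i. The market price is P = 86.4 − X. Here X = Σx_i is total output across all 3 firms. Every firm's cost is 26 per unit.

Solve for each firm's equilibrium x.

15.1

A representative firm's profit is π_i = x_i(86.4 − X) − 26x_i, with X = x_i + Σ_{j≠i} x_j.
First-order condition: 60.4 − 2x_i − Σ_{j≠i} x_j = 0.
Imposing symmetry (x_j = x for all j) turns Σ_{j≠i} x_j into 2x, so 60.4 = 4x and x = 15.1.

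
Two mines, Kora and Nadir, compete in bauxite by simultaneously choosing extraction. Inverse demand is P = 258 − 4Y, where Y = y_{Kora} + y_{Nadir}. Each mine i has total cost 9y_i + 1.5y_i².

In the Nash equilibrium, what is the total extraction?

Mine Kora's profit: π = y_{Kora}(258 − 4(y_{Kora} + y_{Nadir})) − 9y_{Kora} − 1.5y_{Kora}².
∂π/∂y_{Kora} = 249 − 11y_{Kora} − 4y_{Nadir} = 0, so y_{Kora} = 249/11 − (4/11)y_{Nadir}.
The game is symmetric, so in equilibrium y_{Nadir} = y_{Kora}: the reaction function gives (15/11)y_{Kora} = 249/11, hence y_{Kora} = 16.6.
Total extraction: 16.6 + 16.6 = 33.2.

33.2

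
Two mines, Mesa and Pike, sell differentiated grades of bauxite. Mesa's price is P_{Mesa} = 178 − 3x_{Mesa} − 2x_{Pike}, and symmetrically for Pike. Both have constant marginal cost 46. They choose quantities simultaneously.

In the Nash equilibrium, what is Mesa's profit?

816.75

Mine Mesa's profit: π = x_{Mesa}(178 − 3x_{Mesa} − 2x_{Pike}) − 46x_{Mesa}.
∂π/∂x_{Mesa} = 132 − 6x_{Mesa} − 2x_{Pike} = 0 ⇒ x_{Mesa} = 22 − (1/3)x_{Pike}.
Setting x_{Mesa} = x_{Pike} in the reaction function: x_{Mesa} = 22 − (1/3)x_{Mesa}, so x_{Mesa} = 22 / (4/3) = 16.5.
P_{Mesa} = 178 − 3·16.5 − 2·16.5 = 95.5.
Profit = (95.5 − 46)·16.5 = 816.75.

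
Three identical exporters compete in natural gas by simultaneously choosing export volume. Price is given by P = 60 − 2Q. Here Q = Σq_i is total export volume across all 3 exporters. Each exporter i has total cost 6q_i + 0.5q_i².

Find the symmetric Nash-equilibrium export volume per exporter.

A representative exporter's profit is π_i = q_i(60 − 2Q) − 6q_i − 0.5q_i², with Q = q_i + Σ_{j≠i} q_j.
First-order condition: 54 − 5q_i − 2Σ_{j≠i} q_j = 0.
Imposing symmetry (q_j = q for all j) turns Σ_{j≠i} q_j into 2q, so 54 = 9q and q = 6.

6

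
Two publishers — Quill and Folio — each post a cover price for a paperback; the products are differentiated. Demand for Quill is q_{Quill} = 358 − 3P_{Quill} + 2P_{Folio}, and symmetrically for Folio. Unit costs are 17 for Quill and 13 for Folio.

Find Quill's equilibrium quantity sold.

Quill's profit: π = (P_{Quill} − 17)(358 − 3P_{Quill} + 2P_{Folio}).
∂π/∂P_{Quill} = 409 − 6P_{Quill} + 2P_{Folio} = 0 ⇒ P_{Quill} = 409/6 + (1/3)P_{Folio}.
Similarly P_{Folio} = 397/6 + (1/3)P_{Quill}.
Substituting the second reaction function into the first: P_{Quill} = 409/6 + (1/3)(397/6 + (1/3)P_{Quill}), which gives (8/9)P_{Quill} = 812/9 ⇒ P_{Quill} = 101.5.
Then P_{Folio} = 397/6 + (1/3)·101.5 = 100.
q_{Quill} = 358 − 3·101.5 + 2·100 = 253.5.

253.5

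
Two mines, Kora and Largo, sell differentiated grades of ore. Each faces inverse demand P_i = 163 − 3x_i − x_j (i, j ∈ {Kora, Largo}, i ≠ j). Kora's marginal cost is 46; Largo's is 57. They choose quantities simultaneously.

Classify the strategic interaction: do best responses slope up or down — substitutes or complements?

Mine Kora's profit: π = x_{Kora}(163 − 3x_{Kora} − x_{Largo}) − 46x_{Kora}.
∂π/∂x_{Kora} = 117 − 6x_{Kora} − x_{Largo} = 0 ⇒ x_{Kora} = 19.5 − (1/6)x_{Largo}.
The best-response slope dx_{Kora}/dx_{Largo} = −1/6 < 0: the reaction function is downward-sloping, so the choices are strategic substitutes.

strategic substitutes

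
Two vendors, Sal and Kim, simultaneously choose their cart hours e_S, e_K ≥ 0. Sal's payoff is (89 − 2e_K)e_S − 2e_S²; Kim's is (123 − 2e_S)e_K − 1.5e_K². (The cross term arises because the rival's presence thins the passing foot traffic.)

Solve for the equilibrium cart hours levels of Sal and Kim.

Expanding Sal's payoff: 89e_S − 2e_Ke_S − 2e_S².
∂π/∂e_S = 89 − 2e_K − 4e_S = 0, so e_S = 22.25 − 0.5e_K.
Likewise for Kim: e_K = 41 − (2/3)e_S.
Substituting the second reaction function into the first: e_S = 22.25 − 0.5(41 − (2/3)e_S), which gives (2/3)e_S = 1.75 ⇒ e_S = 2.625.
Then e_K = 41 − (2/3)·2.625 = 39.25.

2.625, 39.25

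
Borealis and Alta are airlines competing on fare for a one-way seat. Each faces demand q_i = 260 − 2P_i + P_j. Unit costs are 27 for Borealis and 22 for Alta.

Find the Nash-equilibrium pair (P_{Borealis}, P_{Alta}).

104, 102

Borealis's profit: π = (P_{Borealis} − 27)(260 − 2P_{Borealis} + P_{Alta}).
∂π/∂P_{Borealis} = 314 − 4P_{Borealis} + P_{Alta} = 0 ⇒ P_{Borealis} = 78.5 + 0.25P_{Alta}.
Similarly P_{Alta} = 76 + 0.25P_{Borealis}.
Solving the two reaction functions simultaneously: (1 − (0.25)(0.25))P_{Borealis} = 78.5 + 0.25·76, so 0.9375P_{Borealis} = 97.5 and P_{Borealis} = 104.
Then P_{Alta} = 76 + 0.25·104 = 102.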